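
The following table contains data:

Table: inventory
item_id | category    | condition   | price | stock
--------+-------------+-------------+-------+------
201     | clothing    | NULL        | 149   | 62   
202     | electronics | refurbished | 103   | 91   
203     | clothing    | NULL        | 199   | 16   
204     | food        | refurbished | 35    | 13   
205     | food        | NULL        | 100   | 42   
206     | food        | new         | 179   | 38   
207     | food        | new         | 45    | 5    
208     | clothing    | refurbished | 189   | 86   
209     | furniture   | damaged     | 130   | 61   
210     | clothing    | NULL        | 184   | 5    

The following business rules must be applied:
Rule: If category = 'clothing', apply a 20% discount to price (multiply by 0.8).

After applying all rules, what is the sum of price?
1168.8

Step 1: Records with category = 'clothing' have total price = 721
Step 2: Apply multiplier: 721 × 0.8 = 576.8
Step 3: Other records total: 592
Step 4: Final sum = 576.8 + 592 = 1168.8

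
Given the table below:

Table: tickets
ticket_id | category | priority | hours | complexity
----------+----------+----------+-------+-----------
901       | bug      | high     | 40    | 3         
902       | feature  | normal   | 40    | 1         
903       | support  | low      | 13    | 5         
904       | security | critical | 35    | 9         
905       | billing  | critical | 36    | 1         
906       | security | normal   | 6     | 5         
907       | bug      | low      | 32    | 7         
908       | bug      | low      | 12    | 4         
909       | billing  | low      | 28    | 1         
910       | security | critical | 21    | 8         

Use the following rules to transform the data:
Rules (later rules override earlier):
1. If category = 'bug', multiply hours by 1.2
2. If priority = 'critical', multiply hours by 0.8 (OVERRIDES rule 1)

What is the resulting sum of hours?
261.4

Step 1: Rule 2 takes priority for records with priority = 'critical'
  - 3 records: 92 × 0.8 = 73.6
Step 2: Rule 1 applies to remaining records with category = 'bug'
  - 3 records: 84 × 1.2 = 100.8
Step 3: Other records unchanged: 87
Step 4: Final sum = 73.6 + 100.8 + 87 = 261.4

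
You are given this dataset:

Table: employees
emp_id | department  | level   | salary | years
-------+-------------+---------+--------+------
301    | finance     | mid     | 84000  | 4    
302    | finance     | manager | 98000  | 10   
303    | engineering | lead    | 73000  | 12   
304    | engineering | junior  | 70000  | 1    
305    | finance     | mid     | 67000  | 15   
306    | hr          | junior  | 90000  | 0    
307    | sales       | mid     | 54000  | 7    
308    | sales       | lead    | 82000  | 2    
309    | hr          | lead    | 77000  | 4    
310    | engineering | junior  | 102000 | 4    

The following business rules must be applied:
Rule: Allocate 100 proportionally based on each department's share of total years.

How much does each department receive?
engineering: 28.81, finance: 49.15, hr: 6.78, sales: 15.25

Step 1: Calculate total years = 59
Step 2: Calculate each department's proportion:
  engineering: 17/59 = 28.81% → 28.81
  finance: 29/59 = 49.15% → 49.15
  hr: 4/59 = 6.78% → 6.78
  sales: 9/59 = 15.25% → 15.25
Step 3: Verify: sum of allocations ≈ 100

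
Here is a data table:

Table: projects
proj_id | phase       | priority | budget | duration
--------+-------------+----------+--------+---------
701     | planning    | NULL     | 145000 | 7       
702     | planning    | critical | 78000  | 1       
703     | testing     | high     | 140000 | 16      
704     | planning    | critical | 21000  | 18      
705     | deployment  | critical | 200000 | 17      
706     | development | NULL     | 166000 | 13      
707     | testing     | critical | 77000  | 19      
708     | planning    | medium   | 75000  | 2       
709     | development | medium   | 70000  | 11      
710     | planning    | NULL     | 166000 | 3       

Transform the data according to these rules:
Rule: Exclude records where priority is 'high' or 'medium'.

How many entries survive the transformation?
7

Step 1: Count records to exclude
  - 1 (high) + 2 (medium) = 3 records
Step 2: Total records: 10
Step 3: Remaining = 10 - 3 = 7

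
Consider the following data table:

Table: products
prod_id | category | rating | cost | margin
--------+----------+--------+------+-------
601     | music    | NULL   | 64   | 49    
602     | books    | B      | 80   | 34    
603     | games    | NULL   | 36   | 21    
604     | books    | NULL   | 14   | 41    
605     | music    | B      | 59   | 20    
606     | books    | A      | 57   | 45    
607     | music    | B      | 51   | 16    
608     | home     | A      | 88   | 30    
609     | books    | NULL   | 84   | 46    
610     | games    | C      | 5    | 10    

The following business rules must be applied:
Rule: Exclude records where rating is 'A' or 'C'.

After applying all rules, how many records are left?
7

Step 1: Count records to exclude
  - 2 (A) + 1 (C) = 3 records
Step 2: Total records: 10
Step 3: Remaining = 10 - 3 = 7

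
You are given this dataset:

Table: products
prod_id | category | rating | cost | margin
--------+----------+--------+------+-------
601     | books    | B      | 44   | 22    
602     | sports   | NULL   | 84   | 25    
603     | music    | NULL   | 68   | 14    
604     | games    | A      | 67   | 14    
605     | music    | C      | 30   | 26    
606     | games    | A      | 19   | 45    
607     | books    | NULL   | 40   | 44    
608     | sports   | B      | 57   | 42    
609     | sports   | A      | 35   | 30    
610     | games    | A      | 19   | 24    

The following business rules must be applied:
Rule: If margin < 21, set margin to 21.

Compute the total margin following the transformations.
300

Step 1: 2 records have margin < 21
Step 2: These records originally summed to 28
Step 3: After setting to minimum: 2 × 21 = 42
Step 4: Unaffected records sum: 258
Step 5: Final sum = 42 + 258 = 300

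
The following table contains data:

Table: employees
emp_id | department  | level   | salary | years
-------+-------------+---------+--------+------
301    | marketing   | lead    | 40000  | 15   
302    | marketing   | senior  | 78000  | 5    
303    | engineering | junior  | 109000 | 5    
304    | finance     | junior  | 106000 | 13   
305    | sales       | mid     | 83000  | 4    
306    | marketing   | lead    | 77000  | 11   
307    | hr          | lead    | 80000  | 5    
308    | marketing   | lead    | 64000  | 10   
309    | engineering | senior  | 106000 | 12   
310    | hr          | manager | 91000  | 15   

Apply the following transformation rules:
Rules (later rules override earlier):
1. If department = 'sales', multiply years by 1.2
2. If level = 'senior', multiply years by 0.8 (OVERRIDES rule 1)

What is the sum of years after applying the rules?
92.4

Step 1: Rule 2 takes priority for records with level = 'senior'
  - 2 records: 17 × 0.8 = 13.6
Step 2: Rule 1 applies to remaining records with department = 'sales'
  - 1 records: 4 × 1.2 = 4.8
Step 3: Other records unchanged: 74
Step 4: Final sum = 13.6 + 4.8 + 74 = 92.4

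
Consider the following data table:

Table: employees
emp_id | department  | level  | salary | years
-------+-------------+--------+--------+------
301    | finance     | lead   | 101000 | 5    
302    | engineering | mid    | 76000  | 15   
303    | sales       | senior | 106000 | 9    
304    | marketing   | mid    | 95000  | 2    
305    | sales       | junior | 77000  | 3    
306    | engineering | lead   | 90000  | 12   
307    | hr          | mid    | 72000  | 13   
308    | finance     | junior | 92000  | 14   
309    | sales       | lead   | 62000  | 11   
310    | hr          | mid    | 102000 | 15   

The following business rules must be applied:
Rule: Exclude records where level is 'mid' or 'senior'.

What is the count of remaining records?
5

Step 1: Count records to exclude
  - 4 (mid) + 1 (senior) = 5 records
Step 2: Total records: 10
Step 3: Remaining = 10 - 5 = 5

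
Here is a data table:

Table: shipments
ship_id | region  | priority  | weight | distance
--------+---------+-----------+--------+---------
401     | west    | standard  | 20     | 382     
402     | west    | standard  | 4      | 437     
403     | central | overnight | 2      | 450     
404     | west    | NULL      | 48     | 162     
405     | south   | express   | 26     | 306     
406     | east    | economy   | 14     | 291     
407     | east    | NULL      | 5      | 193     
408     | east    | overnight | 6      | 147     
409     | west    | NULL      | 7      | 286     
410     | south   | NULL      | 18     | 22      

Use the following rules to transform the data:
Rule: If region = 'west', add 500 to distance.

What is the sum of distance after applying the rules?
4676

Step 1: Count records where region = 'west': 4
Step 2: Total bonus added: 4 × 500 = 2000
Step 3: Original sum of distance: 2676
Step 4: Final sum = 2676 + 2000 = 4676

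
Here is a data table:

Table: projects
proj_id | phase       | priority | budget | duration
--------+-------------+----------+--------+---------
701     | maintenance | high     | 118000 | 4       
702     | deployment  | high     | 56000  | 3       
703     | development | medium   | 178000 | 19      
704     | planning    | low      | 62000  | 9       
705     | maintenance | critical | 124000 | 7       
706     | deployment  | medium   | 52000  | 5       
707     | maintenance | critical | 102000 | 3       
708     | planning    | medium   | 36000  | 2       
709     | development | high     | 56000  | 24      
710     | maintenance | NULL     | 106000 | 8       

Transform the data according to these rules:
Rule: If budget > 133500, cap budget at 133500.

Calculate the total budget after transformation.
845500

Step 1: 1 records have budget > 133500
Step 2: These records originally summed to 178000
Step 3: After capping: 1 × 133500 = 133500
Step 4: Unaffected records sum: 712000
Step 5: Final sum = 133500 + 712000 = 845500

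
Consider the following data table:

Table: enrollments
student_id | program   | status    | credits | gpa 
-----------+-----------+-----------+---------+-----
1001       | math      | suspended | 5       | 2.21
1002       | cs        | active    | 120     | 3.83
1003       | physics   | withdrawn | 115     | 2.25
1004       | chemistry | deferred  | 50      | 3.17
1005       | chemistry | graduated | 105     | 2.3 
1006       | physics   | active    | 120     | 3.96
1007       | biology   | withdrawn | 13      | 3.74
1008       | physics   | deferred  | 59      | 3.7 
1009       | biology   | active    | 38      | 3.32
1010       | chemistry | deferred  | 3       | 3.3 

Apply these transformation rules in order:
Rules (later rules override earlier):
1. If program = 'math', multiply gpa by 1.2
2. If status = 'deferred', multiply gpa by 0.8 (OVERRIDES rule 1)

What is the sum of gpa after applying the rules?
30.19

Step 1: Rule 2 takes priority for records with status = 'deferred'
  - 3 records: 10.17 × 0.8 = 8.14
Step 2: Rule 1 applies to remaining records with program = 'math'
  - 1 records: 2.21 × 1.2 = 2.65
Step 3: Other records unchanged: 19.4
Step 4: Final sum = 8.14 + 2.65 + 19.4 = 30.19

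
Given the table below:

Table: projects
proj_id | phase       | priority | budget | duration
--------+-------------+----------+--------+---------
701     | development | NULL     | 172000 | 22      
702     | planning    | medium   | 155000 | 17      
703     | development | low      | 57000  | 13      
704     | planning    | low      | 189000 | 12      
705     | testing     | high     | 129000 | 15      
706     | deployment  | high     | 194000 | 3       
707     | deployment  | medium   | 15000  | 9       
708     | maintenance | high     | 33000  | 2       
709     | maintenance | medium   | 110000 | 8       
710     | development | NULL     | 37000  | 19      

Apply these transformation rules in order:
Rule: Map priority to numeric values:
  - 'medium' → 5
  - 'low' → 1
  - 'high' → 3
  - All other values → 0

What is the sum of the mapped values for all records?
26

Step 1: Apply mapping to each record
Step 2: Count by status:
  'medium': 3 records × 5 = 15
  'low': 2 records × 1 = 2
  'high': 3 records × 3 = 9
Step 3: Sum all mapped values = 26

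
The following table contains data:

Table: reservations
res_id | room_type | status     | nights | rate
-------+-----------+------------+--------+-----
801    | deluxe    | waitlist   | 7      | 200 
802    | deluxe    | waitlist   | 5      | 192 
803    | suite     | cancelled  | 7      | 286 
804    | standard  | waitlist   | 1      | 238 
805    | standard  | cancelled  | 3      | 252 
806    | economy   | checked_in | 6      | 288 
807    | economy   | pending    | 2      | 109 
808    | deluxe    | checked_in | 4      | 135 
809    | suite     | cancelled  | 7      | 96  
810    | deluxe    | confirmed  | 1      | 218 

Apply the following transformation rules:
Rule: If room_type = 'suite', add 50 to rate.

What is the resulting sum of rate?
2114

Step 1: Count records where room_type = 'suite': 2
Step 2: Total bonus added: 2 × 50 = 100
Step 3: Original sum of rate: 2014
Step 4: Final sum = 2014 + 100 = 2114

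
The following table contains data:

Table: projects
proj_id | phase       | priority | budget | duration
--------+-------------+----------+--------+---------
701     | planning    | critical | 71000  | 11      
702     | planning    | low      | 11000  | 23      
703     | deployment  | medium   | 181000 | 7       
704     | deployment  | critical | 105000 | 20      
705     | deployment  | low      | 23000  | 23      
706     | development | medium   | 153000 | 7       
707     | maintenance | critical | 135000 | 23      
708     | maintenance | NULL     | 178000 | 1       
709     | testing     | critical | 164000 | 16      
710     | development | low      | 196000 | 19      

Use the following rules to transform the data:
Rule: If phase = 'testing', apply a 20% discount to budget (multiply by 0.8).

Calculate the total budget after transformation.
1184200.0

Step 1: Records with phase = 'testing' have total budget = 164000
Step 2: Apply multiplier: 164000 × 0.8 = 131200.0
Step 3: Other records total: 1053000
Step 4: Final sum = 131200.0 + 1053000 = 1184200.0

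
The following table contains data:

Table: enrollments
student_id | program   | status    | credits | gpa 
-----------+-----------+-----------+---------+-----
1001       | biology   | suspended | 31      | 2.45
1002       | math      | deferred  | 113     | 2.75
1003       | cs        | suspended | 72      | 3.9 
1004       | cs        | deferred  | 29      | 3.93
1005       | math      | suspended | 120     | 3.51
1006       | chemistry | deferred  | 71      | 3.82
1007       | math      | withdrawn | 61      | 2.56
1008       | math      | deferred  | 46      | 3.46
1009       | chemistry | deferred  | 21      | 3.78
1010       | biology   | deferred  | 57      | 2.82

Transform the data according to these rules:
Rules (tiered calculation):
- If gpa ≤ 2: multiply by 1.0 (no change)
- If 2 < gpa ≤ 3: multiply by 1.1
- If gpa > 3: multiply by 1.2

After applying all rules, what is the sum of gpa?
38.52

Step 1: Tier 1 (gpa ≤ 2): 0 records, sum = 0 × 1.0 = 0.0
Step 2: Tier 2 (2 < gpa ≤ 3): 4 records, sum = 10.58 × 1.1 = 11.64
Step 3: Tier 3 (gpa > 3): 6 records, sum = 22.4 × 1.2 = 26.88
Step 4: Final sum = 0.0 + 11.64 + 26.88 = 38.52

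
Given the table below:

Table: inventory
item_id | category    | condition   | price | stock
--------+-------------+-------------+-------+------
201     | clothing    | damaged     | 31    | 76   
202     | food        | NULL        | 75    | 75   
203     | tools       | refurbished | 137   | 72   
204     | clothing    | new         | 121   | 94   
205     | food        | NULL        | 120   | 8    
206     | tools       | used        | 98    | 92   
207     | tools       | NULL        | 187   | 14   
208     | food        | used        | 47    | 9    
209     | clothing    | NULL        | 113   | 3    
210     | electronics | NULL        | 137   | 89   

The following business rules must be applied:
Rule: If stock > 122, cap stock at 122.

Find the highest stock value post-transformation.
94

Step 1: Original maximum stock = 94
Step 2: Check cap of 122 against maximum
Step 3: No records exceed the cap (max 94 <= cap 122), so no capping applies
Step 4: Maximum after transformation = 94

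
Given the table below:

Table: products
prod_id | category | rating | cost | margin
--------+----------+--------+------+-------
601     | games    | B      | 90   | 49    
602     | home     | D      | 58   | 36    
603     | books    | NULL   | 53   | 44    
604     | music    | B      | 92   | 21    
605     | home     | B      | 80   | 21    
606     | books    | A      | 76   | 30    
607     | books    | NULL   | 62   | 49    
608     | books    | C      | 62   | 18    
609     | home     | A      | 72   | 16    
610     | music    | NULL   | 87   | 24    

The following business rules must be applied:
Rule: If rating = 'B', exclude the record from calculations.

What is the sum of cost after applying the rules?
470

Step 1: Identify records where rating = 'B'
Step 2: The excluded records sum to 262
Step 3: Original total cost = 732
Step 4: Remaining total = 732 - 262 = 470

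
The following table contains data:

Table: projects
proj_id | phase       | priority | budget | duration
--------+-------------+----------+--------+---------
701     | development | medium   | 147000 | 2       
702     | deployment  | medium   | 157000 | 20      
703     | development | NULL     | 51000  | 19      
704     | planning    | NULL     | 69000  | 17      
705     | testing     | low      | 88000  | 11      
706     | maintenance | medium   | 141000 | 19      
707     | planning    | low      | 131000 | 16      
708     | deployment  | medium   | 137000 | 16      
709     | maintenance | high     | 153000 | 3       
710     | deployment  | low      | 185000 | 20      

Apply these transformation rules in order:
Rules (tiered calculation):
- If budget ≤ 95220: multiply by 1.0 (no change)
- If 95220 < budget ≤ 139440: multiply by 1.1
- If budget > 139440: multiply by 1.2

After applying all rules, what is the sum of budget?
1442400.0

Step 1: Tier 1 (budget ≤ 95220): 3 records, sum = 208000 × 1.0 = 208000.0
Step 2: Tier 2 (95220 < budget ≤ 139440): 2 records, sum = 268000 × 1.1 = 294800.0
Step 3: Tier 3 (budget > 139440): 5 records, sum = 783000 × 1.2 = 939600.0
Step 4: Final sum = 208000.0 + 294800.0 + 939600.0 = 1442400.0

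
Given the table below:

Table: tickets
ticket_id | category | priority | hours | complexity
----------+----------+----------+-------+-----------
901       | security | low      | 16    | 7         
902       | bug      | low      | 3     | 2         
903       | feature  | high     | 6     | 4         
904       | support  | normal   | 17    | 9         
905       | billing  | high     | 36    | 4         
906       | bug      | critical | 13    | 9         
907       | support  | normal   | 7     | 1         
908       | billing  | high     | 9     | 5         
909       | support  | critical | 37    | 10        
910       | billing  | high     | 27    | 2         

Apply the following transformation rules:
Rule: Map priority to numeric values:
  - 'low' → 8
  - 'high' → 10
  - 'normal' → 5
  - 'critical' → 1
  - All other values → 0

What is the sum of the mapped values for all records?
68

Step 1: Apply mapping to each record
Step 2: Count by status:
  'low': 2 records × 8 = 16
  'high': 4 records × 10 = 40
  'normal': 2 records × 5 = 10
  'critical': 2 records × 1 = 2
Step 3: Sum all mapped values = 68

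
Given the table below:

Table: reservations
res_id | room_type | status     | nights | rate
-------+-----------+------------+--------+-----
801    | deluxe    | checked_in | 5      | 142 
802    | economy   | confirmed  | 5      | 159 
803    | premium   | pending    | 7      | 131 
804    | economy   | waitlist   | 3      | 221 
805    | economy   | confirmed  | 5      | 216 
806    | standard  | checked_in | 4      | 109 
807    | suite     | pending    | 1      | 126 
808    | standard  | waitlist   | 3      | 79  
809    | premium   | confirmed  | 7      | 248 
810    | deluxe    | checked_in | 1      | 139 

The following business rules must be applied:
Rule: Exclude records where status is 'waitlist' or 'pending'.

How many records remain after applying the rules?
6

Step 1: Count records to exclude
  - 2 (waitlist) + 2 (pending) = 4 records
Step 2: Total records: 10
Step 3: Remaining = 10 - 4 = 6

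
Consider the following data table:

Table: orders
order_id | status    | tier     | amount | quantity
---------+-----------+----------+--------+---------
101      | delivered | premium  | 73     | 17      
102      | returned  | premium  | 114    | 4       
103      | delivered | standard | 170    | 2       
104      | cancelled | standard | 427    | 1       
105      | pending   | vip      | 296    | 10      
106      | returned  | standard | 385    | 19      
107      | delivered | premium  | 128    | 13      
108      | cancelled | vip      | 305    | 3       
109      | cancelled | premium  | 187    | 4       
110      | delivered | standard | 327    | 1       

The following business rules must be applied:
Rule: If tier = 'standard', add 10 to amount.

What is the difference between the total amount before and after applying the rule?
40

Step 1: Original sum of amount = 2412
Step 2: 4 records have tier = 'standard'
Step 3: Each affected record changes by 10
Step 4: Total change = 4 × 10 = 40
Step 5: New sum = 2412 + 40 = 2452
Step 6: Difference = |2452 - 2412| = 40
        (Sum increased by 40)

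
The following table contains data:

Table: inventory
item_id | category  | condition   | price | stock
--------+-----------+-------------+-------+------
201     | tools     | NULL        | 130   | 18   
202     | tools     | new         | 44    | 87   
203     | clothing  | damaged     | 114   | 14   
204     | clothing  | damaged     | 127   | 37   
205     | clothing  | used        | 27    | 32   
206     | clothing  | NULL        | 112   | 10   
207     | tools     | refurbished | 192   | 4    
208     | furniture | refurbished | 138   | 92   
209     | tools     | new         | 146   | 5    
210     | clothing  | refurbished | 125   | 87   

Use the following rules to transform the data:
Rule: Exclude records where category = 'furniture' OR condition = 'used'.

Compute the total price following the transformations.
990

Step 1: Find records where category = 'furniture' OR condition = 'used'
Step 2: 2 records match, summing to 165
Step 3: Original sum: 1155
Step 4: Remaining sum = 1155 - 165 = 990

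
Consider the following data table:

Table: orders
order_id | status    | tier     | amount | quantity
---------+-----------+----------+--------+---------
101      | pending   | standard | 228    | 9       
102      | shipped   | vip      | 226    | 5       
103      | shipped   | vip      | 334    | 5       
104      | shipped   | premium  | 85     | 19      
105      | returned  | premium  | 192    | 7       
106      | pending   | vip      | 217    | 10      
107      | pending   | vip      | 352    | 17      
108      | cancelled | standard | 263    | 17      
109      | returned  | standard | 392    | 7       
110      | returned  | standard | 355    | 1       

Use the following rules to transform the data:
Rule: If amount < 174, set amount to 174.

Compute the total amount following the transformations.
2733

Step 1: 1 records have amount < 174
Step 2: These records originally summed to 85
Step 3: After setting to minimum: 1 × 174 = 174
Step 4: Unaffected records sum: 2559
Step 5: Final sum = 174 + 2559 = 2733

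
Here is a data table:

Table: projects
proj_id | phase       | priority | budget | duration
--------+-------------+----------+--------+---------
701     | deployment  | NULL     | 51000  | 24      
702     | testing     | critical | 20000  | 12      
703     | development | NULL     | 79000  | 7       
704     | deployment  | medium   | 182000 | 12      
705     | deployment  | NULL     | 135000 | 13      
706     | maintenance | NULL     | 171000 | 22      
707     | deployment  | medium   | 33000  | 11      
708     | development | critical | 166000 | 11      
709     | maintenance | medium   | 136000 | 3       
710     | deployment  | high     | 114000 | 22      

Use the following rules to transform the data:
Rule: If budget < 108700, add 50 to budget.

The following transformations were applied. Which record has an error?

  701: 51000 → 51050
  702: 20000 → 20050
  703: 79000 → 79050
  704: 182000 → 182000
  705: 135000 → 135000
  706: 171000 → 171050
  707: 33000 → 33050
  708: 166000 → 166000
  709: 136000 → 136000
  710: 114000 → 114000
Record 706 has an error. The correct transformed value should be 171000, not 171050.

Step 1: Check each record against the rule
Step 2: Record 706 has budget = 171000
Step 3: Since 171000 >= 108700, the bonus should not have been applied
Step 4: Correct value = 171000, but claimed value = 171050
Conclusion: Record 706 has the error.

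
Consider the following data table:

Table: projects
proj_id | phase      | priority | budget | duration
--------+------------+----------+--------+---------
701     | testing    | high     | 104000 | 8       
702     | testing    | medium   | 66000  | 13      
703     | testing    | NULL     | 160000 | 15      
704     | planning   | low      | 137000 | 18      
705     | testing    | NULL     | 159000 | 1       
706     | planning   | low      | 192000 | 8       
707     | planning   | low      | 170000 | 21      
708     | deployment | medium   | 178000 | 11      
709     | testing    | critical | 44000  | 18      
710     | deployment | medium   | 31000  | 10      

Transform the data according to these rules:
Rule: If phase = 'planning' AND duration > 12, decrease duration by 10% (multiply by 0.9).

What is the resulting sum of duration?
119.1

Step 1: Find records where phase = 'planning' AND duration > 12
Step 2: 2 records match, summing to 39
Step 3: After multiplier: 39 × 0.9 = 35.1
Step 4: Unaffected records sum: 84
Step 5: Final sum = 35.1 + 84 = 119.1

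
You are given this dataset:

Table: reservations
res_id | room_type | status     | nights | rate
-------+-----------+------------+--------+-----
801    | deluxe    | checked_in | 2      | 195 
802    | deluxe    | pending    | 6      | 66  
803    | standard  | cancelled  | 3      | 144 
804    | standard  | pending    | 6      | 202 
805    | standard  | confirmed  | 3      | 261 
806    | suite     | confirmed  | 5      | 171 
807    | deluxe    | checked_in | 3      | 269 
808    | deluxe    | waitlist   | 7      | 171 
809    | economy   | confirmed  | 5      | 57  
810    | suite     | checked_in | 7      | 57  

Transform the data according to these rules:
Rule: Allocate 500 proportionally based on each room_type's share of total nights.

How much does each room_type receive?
deluxe: 191.49, economy: 53.19, standard: 127.66, suite: 127.66

Step 1: Calculate total nights = 47
Step 2: Calculate each room_type's proportion:
  deluxe: 18/47 = 38.30% → 191.49
  economy: 5/47 = 10.64% → 53.19
  standard: 12/47 = 25.53% → 127.66
  suite: 12/47 = 25.53% → 127.66
Step 3: Verify: sum of allocations ≈ 500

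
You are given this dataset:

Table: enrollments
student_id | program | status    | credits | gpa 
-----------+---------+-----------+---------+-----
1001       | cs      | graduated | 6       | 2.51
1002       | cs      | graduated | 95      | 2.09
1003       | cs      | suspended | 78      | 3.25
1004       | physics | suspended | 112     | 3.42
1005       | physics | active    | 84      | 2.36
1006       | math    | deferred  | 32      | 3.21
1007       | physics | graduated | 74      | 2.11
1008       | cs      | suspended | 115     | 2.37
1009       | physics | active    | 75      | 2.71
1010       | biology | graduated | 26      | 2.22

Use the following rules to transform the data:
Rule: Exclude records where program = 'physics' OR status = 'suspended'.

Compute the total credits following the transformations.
159

Step 1: Find records where program = 'physics' OR status = 'suspended'
Step 2: 6 records match, summing to 538
Step 3: Original sum: 697
Step 4: Remaining sum = 697 - 538 = 159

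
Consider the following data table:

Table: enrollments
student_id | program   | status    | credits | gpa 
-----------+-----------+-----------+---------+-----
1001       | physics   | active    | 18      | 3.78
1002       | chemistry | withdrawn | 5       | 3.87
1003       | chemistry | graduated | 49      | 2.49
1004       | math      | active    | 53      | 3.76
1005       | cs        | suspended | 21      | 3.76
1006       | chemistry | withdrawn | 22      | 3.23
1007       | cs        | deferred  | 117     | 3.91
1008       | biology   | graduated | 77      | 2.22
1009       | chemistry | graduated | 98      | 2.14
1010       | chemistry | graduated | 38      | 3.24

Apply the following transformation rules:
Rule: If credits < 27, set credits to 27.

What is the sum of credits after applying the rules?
540

Step 1: 4 records have credits < 27
Step 2: These records originally summed to 66
Step 3: After setting to minimum: 4 × 27 = 108
Step 4: Unaffected records sum: 432
Step 5: Final sum = 108 + 432 = 540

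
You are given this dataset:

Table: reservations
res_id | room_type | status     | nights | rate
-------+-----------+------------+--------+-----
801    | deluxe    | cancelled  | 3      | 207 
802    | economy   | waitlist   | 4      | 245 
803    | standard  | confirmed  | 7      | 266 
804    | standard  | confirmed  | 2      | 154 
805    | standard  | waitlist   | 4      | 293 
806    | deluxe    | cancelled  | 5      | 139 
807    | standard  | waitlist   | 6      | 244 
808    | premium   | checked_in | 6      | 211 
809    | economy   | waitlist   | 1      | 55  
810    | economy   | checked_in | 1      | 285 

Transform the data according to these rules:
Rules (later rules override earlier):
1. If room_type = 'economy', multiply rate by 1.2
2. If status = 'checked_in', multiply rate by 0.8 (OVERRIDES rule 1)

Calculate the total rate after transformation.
2059.8

Step 1: Rule 2 takes priority for records with status = 'checked_in'
  - 2 records: 496 × 0.8 = 396.8
Step 2: Rule 1 applies to remaining records with room_type = 'economy'
  - 2 records: 300 × 1.2 = 360.0
Step 3: Other records unchanged: 1303
Step 4: Final sum = 396.8 + 360.0 + 1303 = 2059.8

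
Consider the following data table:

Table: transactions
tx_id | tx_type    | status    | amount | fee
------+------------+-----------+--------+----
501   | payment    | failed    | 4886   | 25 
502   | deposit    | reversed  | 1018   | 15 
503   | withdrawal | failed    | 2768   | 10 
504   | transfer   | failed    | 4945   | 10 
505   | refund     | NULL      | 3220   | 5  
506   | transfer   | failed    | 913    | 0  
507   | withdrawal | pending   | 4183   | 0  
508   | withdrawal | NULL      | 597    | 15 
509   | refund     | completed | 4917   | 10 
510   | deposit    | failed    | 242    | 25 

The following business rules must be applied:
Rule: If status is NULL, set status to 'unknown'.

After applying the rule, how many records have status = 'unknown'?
2

Step 1: Count records where status IS NULL
Step 2: Found 2 records with NULL status
Step 3: These records will have status set to 'unknown'
Step 4: Records already having status = 'unknown': 0
Step 5: Answer: 2 + 0 = 2 records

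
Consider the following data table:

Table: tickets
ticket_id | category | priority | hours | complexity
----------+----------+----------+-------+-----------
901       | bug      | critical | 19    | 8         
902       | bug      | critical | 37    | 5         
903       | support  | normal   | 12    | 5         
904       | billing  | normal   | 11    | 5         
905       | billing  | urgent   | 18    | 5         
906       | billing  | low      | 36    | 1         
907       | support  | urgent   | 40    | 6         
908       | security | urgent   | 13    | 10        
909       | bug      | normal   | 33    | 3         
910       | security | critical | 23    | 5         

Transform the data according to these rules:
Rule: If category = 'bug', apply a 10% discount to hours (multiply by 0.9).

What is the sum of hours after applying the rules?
233.1

Step 1: Records with category = 'bug' have total hours = 89
Step 2: Apply multiplier: 89 × 0.9 = 80.1
Step 3: Other records total: 153
Step 4: Final sum = 80.1 + 153 = 233.1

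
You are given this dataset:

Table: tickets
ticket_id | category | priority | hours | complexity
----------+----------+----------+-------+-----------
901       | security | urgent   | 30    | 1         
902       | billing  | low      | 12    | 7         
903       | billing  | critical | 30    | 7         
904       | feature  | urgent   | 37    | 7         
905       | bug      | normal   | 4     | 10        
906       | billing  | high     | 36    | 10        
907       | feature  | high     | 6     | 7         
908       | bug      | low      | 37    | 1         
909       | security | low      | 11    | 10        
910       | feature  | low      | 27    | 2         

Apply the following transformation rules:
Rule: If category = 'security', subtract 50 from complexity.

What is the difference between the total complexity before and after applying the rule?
100

Step 1: Original sum of complexity = 62
Step 2: 2 records have category = 'security'
Step 3: Each affected record changes by -50
Step 4: Total change = 2 × -50 = -100
Step 5: New sum = 62 + -100 = -38
Step 6: Difference = |-38 - 62| = 100
        (Sum decreased by 100)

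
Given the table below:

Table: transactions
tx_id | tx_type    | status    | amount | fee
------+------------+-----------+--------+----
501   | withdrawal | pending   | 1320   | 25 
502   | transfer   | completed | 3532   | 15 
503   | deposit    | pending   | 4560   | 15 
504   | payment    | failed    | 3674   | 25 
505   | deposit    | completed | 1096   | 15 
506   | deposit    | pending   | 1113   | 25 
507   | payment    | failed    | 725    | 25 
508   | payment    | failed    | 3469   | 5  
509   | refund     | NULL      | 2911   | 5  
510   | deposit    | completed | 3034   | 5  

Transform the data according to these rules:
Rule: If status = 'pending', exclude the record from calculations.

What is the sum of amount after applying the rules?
18441

Step 1: Identify records where status = 'pending'
Step 2: The excluded records sum to 6993
Step 3: Original total amount = 25434
Step 4: Remaining total = 25434 - 6993 = 18441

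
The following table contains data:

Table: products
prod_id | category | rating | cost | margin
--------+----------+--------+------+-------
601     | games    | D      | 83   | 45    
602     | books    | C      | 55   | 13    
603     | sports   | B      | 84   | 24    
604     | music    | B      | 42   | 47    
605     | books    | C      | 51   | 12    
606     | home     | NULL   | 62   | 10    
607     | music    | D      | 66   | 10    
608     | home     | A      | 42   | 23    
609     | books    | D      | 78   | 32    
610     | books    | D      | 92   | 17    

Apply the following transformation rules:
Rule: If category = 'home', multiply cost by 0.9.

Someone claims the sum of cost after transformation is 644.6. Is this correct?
Yes, the result is correct.

Step 1: Calculate the correct sum after transformation
Step 2: Apply multiplier 0.9 to records where category = 'home'
Step 3: Correct result = 644.6
Step 4: Claimed result = 644.6
Step 5: 644.6 = 644.6 ✓
Conclusion: The claimed result is correct.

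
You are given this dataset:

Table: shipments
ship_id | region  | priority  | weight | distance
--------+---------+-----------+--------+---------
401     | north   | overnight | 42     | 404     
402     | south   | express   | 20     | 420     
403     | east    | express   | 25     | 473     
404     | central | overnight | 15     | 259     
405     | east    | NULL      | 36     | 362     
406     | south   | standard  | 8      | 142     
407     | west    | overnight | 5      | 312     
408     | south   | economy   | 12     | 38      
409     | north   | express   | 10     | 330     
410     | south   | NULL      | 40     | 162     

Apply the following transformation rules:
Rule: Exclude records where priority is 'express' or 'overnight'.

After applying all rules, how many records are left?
4

Step 1: Count records to exclude
  - 3 (express) + 3 (overnight) = 6 records
Step 2: Total records: 10
Step 3: Remaining = 10 - 6 = 4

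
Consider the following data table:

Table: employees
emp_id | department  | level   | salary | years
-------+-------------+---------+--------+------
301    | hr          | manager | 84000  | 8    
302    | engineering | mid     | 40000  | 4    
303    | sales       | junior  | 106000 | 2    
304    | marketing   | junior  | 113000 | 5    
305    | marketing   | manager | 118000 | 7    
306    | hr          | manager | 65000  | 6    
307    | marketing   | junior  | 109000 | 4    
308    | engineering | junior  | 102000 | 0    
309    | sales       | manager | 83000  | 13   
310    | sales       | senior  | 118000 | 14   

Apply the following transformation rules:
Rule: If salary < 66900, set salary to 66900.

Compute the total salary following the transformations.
966800

Step 1: 2 records have salary < 66900
Step 2: These records originally summed to 105000
Step 3: After setting to minimum: 2 × 66900 = 133800
Step 4: Unaffected records sum: 833000
Step 5: Final sum = 133800 + 833000 = 966800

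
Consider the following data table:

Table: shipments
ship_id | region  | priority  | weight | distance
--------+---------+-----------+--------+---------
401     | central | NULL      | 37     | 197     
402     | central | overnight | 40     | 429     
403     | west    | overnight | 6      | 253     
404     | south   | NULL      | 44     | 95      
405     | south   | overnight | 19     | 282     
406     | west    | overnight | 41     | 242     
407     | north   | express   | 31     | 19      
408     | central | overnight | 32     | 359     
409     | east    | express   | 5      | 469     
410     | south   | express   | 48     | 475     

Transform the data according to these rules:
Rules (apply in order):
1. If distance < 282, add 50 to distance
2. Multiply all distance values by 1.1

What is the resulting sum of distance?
3377.0

Step 1: Apply Rule 1 - Add 50 to records with distance < 282
  - 5 records affected: 806 + (5 × 50) = 1056
  - Unaffected records: 2014
  - Sum after Rule 1: 3070
Step 2: Apply Rule 2 - Multiply all by 1.1
  - 3070 × 1.1 = 3377.0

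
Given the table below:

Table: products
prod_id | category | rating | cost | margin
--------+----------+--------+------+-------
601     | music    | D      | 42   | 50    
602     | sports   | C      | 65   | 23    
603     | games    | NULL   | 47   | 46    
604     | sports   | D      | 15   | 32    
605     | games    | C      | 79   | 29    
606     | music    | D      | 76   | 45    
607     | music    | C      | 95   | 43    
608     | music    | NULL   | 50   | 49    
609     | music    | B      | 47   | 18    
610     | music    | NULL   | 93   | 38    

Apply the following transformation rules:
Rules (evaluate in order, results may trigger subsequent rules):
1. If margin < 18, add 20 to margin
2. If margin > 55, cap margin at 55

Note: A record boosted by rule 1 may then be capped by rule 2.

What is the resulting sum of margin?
373

Step 1: Apply rule 1 to records with margin < 18
  - 0 records get bonus of 20
  - Of these, 0 records then exceed 55 and get capped
Step 2: Apply rule 2 to records with margin > 55
  - 0 records (original) are capped
Step 3: Calculate final sum = 373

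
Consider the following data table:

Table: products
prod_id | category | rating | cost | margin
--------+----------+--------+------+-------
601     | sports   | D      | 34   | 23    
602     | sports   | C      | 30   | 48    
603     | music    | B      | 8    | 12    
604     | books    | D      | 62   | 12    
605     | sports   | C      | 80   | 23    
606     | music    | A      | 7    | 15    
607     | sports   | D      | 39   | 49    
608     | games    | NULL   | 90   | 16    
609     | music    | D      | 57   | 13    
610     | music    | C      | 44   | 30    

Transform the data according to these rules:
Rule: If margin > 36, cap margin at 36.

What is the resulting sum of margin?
216

Step 1: 2 records have margin > 36
Step 2: These records originally summed to 97
Step 3: After capping: 2 × 36 = 72
Step 4: Unaffected records sum: 144
Step 5: Final sum = 72 + 144 = 216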